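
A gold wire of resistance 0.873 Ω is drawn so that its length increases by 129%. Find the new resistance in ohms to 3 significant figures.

k = 1 + 129/100 = 2.29; volume constant ⇒ A' = A/k, so R' = k²R.
R' = 5.244 × 0.873 = 4.58 Ω

4.58 Ω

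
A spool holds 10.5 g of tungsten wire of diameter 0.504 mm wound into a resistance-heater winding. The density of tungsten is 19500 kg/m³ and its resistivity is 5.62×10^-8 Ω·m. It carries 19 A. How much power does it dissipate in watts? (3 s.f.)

A = π(d/2)² = π(2.5200e-04 m)² = 1.9950e-07 m²
L = m/(density·A) = 0.0105/(19500×1.9950e-07) = 2.699 m
R = ρL/A = (5.62×10^-8)(2.699)/(1.9950e-07) = 0.7603 Ω
P = I²R = (19)² × 0.7603 = 274 W

274 W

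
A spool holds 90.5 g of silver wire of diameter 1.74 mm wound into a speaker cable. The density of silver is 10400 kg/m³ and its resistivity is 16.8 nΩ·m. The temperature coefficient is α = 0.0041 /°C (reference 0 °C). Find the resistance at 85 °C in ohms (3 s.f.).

ρ = 16.8 nΩ·m = 1.68×10^-8 Ω·m
A = π(d/2)² = π(8.7000e-04 m)² = 2.3779e-06 m²
L = m/(density·A) = 0.0905/(10400×2.3779e-06) = 3.66 m
R = ρL/A = (1.68×10^-8)(3.66)/(2.3779e-06) = 0.02586 Ω
R(85 °C) = 0.02586 × (1 + 0.0041×85) = 0.0349 Ω

0.0349 Ω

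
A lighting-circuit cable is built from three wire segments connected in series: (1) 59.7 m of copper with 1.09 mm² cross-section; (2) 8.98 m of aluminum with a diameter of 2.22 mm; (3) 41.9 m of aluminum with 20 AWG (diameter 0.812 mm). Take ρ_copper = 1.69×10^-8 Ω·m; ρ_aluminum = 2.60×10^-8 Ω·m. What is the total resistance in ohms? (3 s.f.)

3.09 Ω

Seg 1: A = 1.09 mm² = 1.090e-06 m²
R_1 = (1.69×10^-8)(59.7)/(1.090e-06) = 0.9256 Ω
Seg 2: A = π(d/2)² = π(1.1100e-03 m)² = 3.871e-06 m²
R_2 = (2.60×10^-8)(8.98)/(3.871e-06) = 0.06032 Ω
Seg 3: A = π(0.812/2 mm)² = π(4.0600e-04 m)² = 5.178e-07 m²
R_3 = (2.60×10^-8)(41.9)/(5.178e-07) = 2.104 Ω
R_total = R_1 + R_2 + R_3 = 3.09 Ω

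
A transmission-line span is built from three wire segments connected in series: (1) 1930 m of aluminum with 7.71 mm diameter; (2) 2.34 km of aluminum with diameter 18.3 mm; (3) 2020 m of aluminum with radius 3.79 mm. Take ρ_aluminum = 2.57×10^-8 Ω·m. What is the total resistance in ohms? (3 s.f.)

2.44 Ω

Seg 1: A = π(d/2)² = π(3.8550e-03 m)² = 4.669e-05 m²
R_1 = (2.57×10^-8)(1930)/(4.669e-05) = 1.062 Ω
Seg 2: A = π(d/2)² = π(9.1500e-03 m)² = 2.630e-04 m²
R_2 = (2.57×10^-8)(2340)/(2.630e-04) = 0.2286 Ω
Seg 3: A = πr² = π(3.7900e-03 m)² = 4.513e-05 m²
R_3 = (2.57×10^-8)(2020)/(4.513e-05) = 1.15 Ω
R_total = R_1 + R_2 + R_3 = 2.44 Ω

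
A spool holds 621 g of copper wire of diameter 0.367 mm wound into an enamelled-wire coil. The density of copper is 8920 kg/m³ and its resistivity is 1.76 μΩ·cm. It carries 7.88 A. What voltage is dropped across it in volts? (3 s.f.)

ρ = 1.76 μΩ·cm = 1.76×10^-8 Ω·m
A = π(d/2)² = π(1.8350e-04 m)² = 1.0578e-07 m²
L = m/(density·A) = 0.621/(8920×1.0578e-07) = 658.1 m
R = ρL/A = (1.76×10^-8)(658.1)/(1.0578e-07) = 109.5 Ω
V = IR = 7.88 × 109.5 = 863 V

863 V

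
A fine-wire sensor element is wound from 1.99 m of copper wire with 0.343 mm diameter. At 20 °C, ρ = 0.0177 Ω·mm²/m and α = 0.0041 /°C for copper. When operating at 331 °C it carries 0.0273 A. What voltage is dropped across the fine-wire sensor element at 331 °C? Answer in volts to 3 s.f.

ρ = 0.0177 Ω·mm²/m = 1.77×10^-8 Ω·m
A = π(d/2)² = π(1.7150e-04 m)² = 9.240e-08 m²
R₍20₎ = ρL/A = (1.77×10^-8)(1.99)/(9.240e-08) = 0.3812 Ω
R₍331₎ = R₍20₎(1 + αΔT) = 0.3812 × (1 + 0.0041×311) = 0.8673 Ω
V = IR = 0.0273 × 0.8673 = 0.0237 V

0.0237 V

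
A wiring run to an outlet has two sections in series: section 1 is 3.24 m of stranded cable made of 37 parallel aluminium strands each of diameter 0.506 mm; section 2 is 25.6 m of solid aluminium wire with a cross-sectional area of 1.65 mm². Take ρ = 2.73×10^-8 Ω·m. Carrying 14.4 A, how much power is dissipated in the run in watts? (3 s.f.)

90.3 W

Section 1: A_strand = π(2.5300e-04)² = 2.011e-07 m²; R₁ = ρL/(N·A_s) = (2.73×10^-8)(3.24)/(37×2.011e-07) = 0.01189 Ω
Section 2: A = 1.65 mm² = 1.650e-06 m²
R₂ = (2.73×10^-8)(25.6)/(1.650e-06) = 0.4236 Ω
R = R₁ + R₂ = 0.4355 Ω
P = I²R = (14.4)² × 0.4355 = 90.3 W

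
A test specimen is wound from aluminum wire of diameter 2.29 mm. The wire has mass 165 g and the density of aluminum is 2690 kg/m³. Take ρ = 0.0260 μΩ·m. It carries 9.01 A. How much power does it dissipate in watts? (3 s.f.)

ρ = 0.0260 μΩ·m = 2.60×10^-8 Ω·m
A = π(d/2)² = π(1.1450e-03 m)² = 4.1187e-06 m²
L = m/(density·A) = 0.165/(2690×4.1187e-06) = 14.89 m
R = ρL/A = (2.60×10^-8)(14.89)/(4.1187e-06) = 0.09401 Ω
P = I²R = (9.01)² × 0.09401 = 7.63 W

7.63 W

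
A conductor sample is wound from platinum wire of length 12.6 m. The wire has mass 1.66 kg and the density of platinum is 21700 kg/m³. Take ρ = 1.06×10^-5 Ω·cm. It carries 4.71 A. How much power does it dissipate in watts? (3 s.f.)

ρ = 1.06×10^-5 Ω·cm = 1.06×10^-7 Ω·m
A = m/(density·L) = 1.66/(21700×12.6) = 6.0712e-06 m²
R = ρL/A = (1.06×10^-7)(12.6)/(6.0712e-06) = 0.22 Ω
P = I²R = (4.71)² × 0.22 = 4.88 W

4.88 W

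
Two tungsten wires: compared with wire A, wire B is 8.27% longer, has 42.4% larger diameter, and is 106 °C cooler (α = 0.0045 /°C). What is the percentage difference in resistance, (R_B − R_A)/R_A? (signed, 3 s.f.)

R ∝ ρL/d² with ρ ∝ (1+αΔT), so R_B/R_A = (1 + 8.27/100) × (1 + 42.4/100)⁻² × (1 − 0.0045×106)
= 1.083 × 0.4931 × 0.523 = 0.2792
(R_B − R_A)/R_A = 0.2792 − 1 = -72.1%

-72.1%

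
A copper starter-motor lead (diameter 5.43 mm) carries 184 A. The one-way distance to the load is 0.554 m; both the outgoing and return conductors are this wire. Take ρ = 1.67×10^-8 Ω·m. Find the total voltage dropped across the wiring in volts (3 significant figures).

A = π(d/2)² = π(2.7150e-03 m)² = 2.316e-05 m²
Total conductor length (both ways) L = 2 × 0.554 = 1.108 m
R = ρL/A = (1.67×10^-8)(1.108)/(2.316e-05) = 7.990×10^-4 Ω
V = IR = 184 × 7.990×10^-4 = 0.147 V

0.147 V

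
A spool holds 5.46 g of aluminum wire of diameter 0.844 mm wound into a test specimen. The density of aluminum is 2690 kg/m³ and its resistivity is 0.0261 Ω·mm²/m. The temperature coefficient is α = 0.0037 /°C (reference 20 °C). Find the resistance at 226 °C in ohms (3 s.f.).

ρ = 0.0261 Ω·mm²/m = 2.61×10^-8 Ω·m
A = π(d/2)² = π(4.2200e-04 m)² = 5.5947e-07 m²
L = m/(density·A) = 0.00546/(2690×5.5947e-07) = 3.628 m
R = ρL/A = (2.61×10^-8)(3.628)/(5.5947e-07) = 0.1693 Ω
R(226 °C) = 0.1693 × (1 + 0.0037×206) = 0.298 Ω

0.298 Ω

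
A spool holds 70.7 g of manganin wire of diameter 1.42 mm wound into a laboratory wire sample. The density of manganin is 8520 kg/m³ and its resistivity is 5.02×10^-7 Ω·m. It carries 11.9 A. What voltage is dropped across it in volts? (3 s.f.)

A = π(d/2)² = π(7.1000e-04 m)² = 1.5837e-06 m²
L = m/(density·A) = 0.0707/(8520×1.5837e-06) = 5.24 m
R = ρL/A = (5.02×10^-7)(5.24)/(1.5837e-06) = 1.661 Ω
V = IR = 11.9 × 1.661 = 19.8 V

19.8 V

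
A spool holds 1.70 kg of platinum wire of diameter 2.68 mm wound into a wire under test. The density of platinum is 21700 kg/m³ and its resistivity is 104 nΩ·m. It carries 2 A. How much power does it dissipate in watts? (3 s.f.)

ρ = 104 nΩ·m = 1.04×10^-7 Ω·m
A = π(d/2)² = π(1.3400e-03 m)² = 5.6410e-06 m²
L = m/(density·A) = 1.7/(21700×5.6410e-06) = 13.89 m
R = ρL/A = (1.04×10^-7)(13.89)/(5.6410e-06) = 0.256 Ω
P = I²R = (2)² × 0.256 = 1.02 W

1.02 W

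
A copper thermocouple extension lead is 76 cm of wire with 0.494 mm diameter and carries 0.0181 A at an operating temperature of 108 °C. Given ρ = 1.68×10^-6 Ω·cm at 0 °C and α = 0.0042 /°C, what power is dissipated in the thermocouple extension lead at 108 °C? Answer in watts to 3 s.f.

ρ = 1.68×10^-6 Ω·cm = 1.68×10^-8 Ω·m
A = π(d/2)² = π(2.4700e-04 m)² = 1.917e-07 m²
R₍0₎ = ρL/A = (1.68×10^-8)(0.76)/(1.917e-07) = 0.06662 Ω
R₍108₎ = R₍0₎(1 + αΔT) = 0.06662 × (1 + 0.0042×108) = 0.09683 Ω
P = I²R = (0.0181)² × 0.09683 = 3.17×10^-5 W

3.17×10^-5 W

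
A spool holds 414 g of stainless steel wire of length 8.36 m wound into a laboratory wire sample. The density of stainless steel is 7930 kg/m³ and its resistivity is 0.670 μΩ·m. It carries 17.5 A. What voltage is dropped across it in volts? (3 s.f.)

ρ = 0.670 μΩ·m = 6.70×10^-7 Ω·m
A = m/(density·L) = 0.414/(7930×8.36) = 6.2448e-06 m²
R = ρL/A = (6.70×10^-7)(8.36)/(6.2448e-06) = 0.8969 Ω
V = IR = 17.5 × 0.8969 = 15.7 V

15.7 V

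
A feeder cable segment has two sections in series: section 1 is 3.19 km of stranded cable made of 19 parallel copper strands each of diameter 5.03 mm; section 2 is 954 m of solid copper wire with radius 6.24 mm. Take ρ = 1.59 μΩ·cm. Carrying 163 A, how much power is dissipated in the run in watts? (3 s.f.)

6860 W

ρ = 1.59 μΩ·cm = 1.59×10^-8 Ω·m
Section 1: A_strand = π(2.5150e-03)² = 1.987e-05 m²; R₁ = ρL/(N·A_s) = (1.59×10^-8)(3190)/(19×1.987e-05) = 0.1343 Ω
Section 2: A = πr² = π(6.2400e-03 m)² = 1.223e-04 m²
R₂ = (1.59×10^-8)(954)/(1.223e-04) = 0.124 Ω
R = R₁ + R₂ = 0.2583 Ω
P = I²R = (163)² × 0.2583 = 6860 W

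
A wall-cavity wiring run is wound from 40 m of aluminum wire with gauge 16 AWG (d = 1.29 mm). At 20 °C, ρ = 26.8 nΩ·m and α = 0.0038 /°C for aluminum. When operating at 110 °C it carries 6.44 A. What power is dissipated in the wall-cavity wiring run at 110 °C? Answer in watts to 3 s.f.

ρ = 26.8 nΩ·m = 2.68×10^-8 Ω·m
A = π(1.29/2 mm)² = π(6.4500e-04 m)² = 1.307e-06 m²
R₍20₎ = ρL/A = (2.68×10^-8)(40)/(1.307e-06) = 0.8202 Ω
R₍110₎ = R₍20₎(1 + αΔT) = 0.8202 × (1 + 0.0038×90) = 1.101 Ω
P = I²R = (6.44)² × 1.101 = 45.7 W

45.7 W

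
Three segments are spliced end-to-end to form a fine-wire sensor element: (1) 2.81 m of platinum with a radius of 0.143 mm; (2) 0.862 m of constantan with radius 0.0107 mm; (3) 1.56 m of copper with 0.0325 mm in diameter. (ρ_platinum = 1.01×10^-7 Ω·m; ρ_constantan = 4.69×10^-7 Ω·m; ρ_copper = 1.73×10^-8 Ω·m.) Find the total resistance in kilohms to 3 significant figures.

1.16 kΩ

Seg 1: A = πr² = π(1.4300e-04 m)² = 6.424e-08 m²
R_1 = (1.01×10^-7)(2.81)/(6.424e-08) = 4.418 Ω
Seg 2: A = πr² = π(1.0700e-05 m)² = 3.597e-10 m²
R_2 = (4.69×10^-7)(0.862)/(3.597e-10) = 1124 Ω
Seg 3: A = π(d/2)² = π(1.6250e-05 m)² = 8.296e-10 m²
R_3 = (1.73×10^-8)(1.56)/(8.296e-10) = 32.53 Ω
R_total = R_1 + R_2 + R_3 = 1.16 kΩ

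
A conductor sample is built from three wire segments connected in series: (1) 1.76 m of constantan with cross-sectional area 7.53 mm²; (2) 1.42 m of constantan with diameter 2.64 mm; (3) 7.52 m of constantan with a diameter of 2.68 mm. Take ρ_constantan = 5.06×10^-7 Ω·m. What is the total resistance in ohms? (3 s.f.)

0.924 Ω

Seg 1: A = 7.53 mm² = 7.530e-06 m²
R_1 = (5.06×10^-7)(1.76)/(7.530e-06) = 0.1183 Ω
Seg 2: A = π(d/2)² = π(1.3200e-03 m)² = 5.474e-06 m²
R_2 = (5.06×10^-7)(1.42)/(5.474e-06) = 0.1313 Ω
Seg 3: A = π(d/2)² = π(1.3400e-03 m)² = 5.641e-06 m²
R_3 = (5.06×10^-7)(7.52)/(5.641e-06) = 0.6745 Ω
R_total = R_1 + R_2 + R_3 = 0.924 Ω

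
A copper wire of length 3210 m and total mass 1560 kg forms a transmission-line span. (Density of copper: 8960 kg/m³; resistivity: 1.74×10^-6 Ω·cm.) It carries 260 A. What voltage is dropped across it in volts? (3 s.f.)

ρ = 1.74×10^-6 Ω·cm = 1.74×10^-8 Ω·m
A = m/(density·L) = 1560/(8960×3210) = 5.4239e-05 m²
R = ρL/A = (1.74×10^-8)(3210)/(5.4239e-05) = 1.03 Ω
V = IR = 260 × 1.03 = 268 V

268 V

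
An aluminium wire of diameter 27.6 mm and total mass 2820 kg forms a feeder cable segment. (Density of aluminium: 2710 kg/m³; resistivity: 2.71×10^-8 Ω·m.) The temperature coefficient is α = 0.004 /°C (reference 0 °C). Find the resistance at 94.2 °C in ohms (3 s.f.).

0.108 Ω

A = π(d/2)² = π(1.3800e-02 m)² = 5.9828e-04 m²
L = m/(density·A) = 2820/(2710×5.9828e-04) = 1739 m
R = ρL/A = (2.71×10^-8)(1739)/(5.9828e-04) = 0.07878 Ω
R(94.2 °C) = 0.07878 × (1 + 0.004×94.2) = 0.108 Ω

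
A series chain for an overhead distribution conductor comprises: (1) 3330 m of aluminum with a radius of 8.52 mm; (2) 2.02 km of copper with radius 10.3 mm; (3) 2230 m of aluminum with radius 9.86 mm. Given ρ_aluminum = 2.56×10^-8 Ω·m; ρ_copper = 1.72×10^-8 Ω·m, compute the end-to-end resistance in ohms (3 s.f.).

Seg 1: A = πr² = π(8.5200e-03 m)² = 2.280e-04 m²
R_1 = (2.56×10^-8)(3330)/(2.280e-04) = 0.3738 Ω
Seg 2: A = πr² = π(1.0300e-02 m)² = 3.333e-04 m²
R_2 = (1.72×10^-8)(2020)/(3.333e-04) = 0.1042 Ω
Seg 3: A = πr² = π(9.8600e-03 m)² = 3.054e-04 m²
R_3 = (2.56×10^-8)(2230)/(3.054e-04) = 0.1869 Ω
R_total = R_1 + R_2 + R_3 = 0.665 Ω

0.665 Ω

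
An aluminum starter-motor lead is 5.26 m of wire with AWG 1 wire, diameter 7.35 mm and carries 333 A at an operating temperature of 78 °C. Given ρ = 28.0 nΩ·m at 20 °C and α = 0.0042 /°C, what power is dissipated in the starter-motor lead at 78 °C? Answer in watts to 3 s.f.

ρ = 28.0 nΩ·m = 2.80×10^-8 Ω·m
A = π(7.35/2 mm)² = π(3.6750e-03 m)² = 4.243e-05 m²
R₍20₎ = ρL/A = (2.80×10^-8)(5.26)/(4.243e-05) = 0.003471 Ω
R₍78₎ = R₍20₎(1 + αΔT) = 0.003471 × (1 + 0.0042×58) = 0.004317 Ω
P = I²R = (333)² × 0.004317 = 479 W

479 W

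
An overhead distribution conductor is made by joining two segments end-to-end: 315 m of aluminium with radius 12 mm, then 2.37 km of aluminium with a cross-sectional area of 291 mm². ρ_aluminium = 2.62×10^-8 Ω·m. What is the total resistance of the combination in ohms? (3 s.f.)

Segment 1: A = πr² = π(1.2000e-02 m)² = 4.524e-04 m²
R₁ = ρL/A = (2.62×10^-8)(315)/(4.524e-04) = 0.01824 Ω
Segment 2: A = 291 mm² = 2.910e-04 m²
R₂ = (2.62×10^-8)(2370)/(2.910e-04) = 0.2134 Ω
R = R₁ + R₂ = 0.232 Ω

0.232 Ω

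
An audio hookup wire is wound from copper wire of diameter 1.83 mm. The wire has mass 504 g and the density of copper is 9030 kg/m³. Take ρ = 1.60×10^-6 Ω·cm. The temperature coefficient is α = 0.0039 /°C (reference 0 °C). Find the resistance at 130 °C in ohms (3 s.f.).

ρ = 1.60×10^-6 Ω·cm = 1.60×10^-8 Ω·m
A = π(d/2)² = π(9.1500e-04 m)² = 2.6302e-06 m²
L = m/(density·A) = 0.504/(9030×2.6302e-06) = 21.22 m
R = ρL/A = (1.60×10^-8)(21.22)/(2.6302e-06) = 0.1291 Ω
R(130 °C) = 0.1291 × (1 + 0.0039×130) = 0.195 Ω

0.195 Ω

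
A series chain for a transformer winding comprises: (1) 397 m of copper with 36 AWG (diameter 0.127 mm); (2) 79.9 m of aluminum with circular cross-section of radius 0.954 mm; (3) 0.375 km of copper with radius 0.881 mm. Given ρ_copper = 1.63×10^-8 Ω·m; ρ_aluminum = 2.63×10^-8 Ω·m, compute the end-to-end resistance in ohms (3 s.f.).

Seg 1: A = π(0.127/2 mm)² = π(6.3500e-05 m)² = 1.267e-08 m²
R_1 = (1.63×10^-8)(397)/(1.267e-08) = 510.8 Ω
Seg 2: A = πr² = π(9.5400e-04 m)² = 2.859e-06 m²
R_2 = (2.63×10^-8)(79.9)/(2.859e-06) = 0.7349 Ω
Seg 3: A = πr² = π(8.8100e-04 m)² = 2.438e-06 m²
R_3 = (1.63×10^-8)(375)/(2.438e-06) = 2.507 Ω
R_total = R_1 + R_2 + R_3 = 514 Ω

514 Ω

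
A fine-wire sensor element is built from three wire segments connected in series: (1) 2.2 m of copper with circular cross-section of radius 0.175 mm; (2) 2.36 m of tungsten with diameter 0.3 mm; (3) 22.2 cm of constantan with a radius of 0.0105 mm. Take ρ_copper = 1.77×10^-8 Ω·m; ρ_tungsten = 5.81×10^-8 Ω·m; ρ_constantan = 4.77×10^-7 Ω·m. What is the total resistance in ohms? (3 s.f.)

308 Ω

Seg 1: A = πr² = π(1.7500e-04 m)² = 9.621e-08 m²
R_1 = (1.77×10^-8)(2.2)/(9.621e-08) = 0.4047 Ω
Seg 2: A = π(d/2)² = π(1.5000e-04 m)² = 7.069e-08 m²
R_2 = (5.81×10^-8)(2.36)/(7.069e-08) = 1.94 Ω
Seg 3: A = πr² = π(1.0500e-05 m)² = 3.464e-10 m²
R_3 = (4.77×10^-7)(0.222)/(3.464e-10) = 305.7 Ω
R_total = R_1 + R_2 + R_3 = 308 Ω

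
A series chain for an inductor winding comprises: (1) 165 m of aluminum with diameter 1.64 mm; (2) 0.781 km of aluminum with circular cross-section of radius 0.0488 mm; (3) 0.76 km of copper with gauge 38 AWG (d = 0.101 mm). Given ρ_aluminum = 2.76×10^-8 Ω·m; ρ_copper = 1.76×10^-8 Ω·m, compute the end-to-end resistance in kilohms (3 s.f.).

Seg 1: A = π(d/2)² = π(8.2000e-04 m)² = 2.112e-06 m²
R_1 = (2.76×10^-8)(165)/(2.112e-06) = 2.156 Ω
Seg 2: A = πr² = π(4.8800e-05 m)² = 7.482e-09 m²
R_2 = (2.76×10^-8)(781)/(7.482e-09) = 2881 Ω
Seg 3: A = π(0.101/2 mm)² = π(5.0500e-05 m)² = 8.012e-09 m²
R_3 = (1.76×10^-8)(760)/(8.012e-09) = 1670 Ω
R_total = R_1 + R_2 + R_3 = 4.55 kΩ

4.55 kΩ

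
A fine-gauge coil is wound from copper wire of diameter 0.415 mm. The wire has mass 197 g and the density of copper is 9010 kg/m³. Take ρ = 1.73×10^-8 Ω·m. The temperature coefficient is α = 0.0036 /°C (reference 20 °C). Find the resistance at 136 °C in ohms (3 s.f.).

A = π(d/2)² = π(2.0750e-04 m)² = 1.3527e-07 m²
L = m/(density·A) = 0.197/(9010×1.3527e-07) = 161.6 m
R = ρL/A = (1.73×10^-8)(161.6)/(1.3527e-07) = 20.67 Ω
R(136 °C) = 20.67 × (1 + 0.0036×116) = 29.3 Ω

29.3 Ω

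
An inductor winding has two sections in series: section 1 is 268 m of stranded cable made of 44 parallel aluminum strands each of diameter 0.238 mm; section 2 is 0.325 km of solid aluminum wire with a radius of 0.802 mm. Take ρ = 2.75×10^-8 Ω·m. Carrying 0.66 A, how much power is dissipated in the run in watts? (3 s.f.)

Section 1: A_strand = π(1.1900e-04)² = 4.449e-08 m²; R₁ = ρL/(N·A_s) = (2.75×10^-8)(268)/(44×4.449e-08) = 3.765 Ω
Section 2: A = πr² = π(8.0200e-04 m)² = 2.021e-06 m²
R₂ = (2.75×10^-8)(325)/(2.021e-06) = 4.423 Ω
R = R₁ + R₂ = 8.188 Ω
P = I²R = (0.66)² × 8.188 = 3.57 W

3.57 W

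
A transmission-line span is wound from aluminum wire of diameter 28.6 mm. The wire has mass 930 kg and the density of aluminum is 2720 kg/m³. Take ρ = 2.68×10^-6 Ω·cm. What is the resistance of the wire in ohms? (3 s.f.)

0.0222 Ω

ρ = 2.68×10^-6 Ω·cm = 2.68×10^-8 Ω·m
A = π(d/2)² = π(1.4300e-02 m)² = 6.4242e-04 m²
L = m/(density·A) = 930/(2720×6.4242e-04) = 532.2 m
R = ρL/A = (2.68×10^-8)(532.2)/(6.4242e-04) = 0.0222 Ω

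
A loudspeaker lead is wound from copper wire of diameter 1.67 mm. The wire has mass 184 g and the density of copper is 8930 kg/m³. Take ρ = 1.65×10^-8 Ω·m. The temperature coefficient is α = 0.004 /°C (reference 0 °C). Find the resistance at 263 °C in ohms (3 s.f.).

0.145 Ω

A = π(d/2)² = π(8.3500e-04 m)² = 2.1904e-06 m²
L = m/(density·A) = 0.184/(8930×2.1904e-06) = 9.407 m
R = ρL/A = (1.65×10^-8)(9.407)/(2.1904e-06) = 0.07086 Ω
R(263 °C) = 0.07086 × (1 + 0.004×263) = 0.145 Ω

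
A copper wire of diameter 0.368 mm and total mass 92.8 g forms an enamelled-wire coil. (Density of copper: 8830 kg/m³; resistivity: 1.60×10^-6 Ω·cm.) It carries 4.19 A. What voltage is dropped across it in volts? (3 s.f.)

62.3 V

ρ = 1.60×10^-6 Ω·cm = 1.60×10^-8 Ω·m
A = π(d/2)² = π(1.8400e-04 m)² = 1.0636e-07 m²
L = m/(density·A) = 0.0928/(8830×1.0636e-07) = 98.81 m
R = ρL/A = (1.60×10^-8)(98.81)/(1.0636e-07) = 14.86 Ω
V = IR = 4.19 × 14.86 = 62.3 V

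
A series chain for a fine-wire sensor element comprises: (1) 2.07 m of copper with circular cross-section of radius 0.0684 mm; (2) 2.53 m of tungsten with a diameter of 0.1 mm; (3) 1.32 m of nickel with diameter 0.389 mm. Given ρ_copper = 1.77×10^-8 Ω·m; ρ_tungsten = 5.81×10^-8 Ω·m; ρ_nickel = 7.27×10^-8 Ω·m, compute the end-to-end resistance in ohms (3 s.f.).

22.0 Ω

Seg 1: A = πr² = π(6.8400e-05 m)² = 1.470e-08 m²
R_1 = (1.77×10^-8)(2.07)/(1.470e-08) = 2.493 Ω
Seg 2: A = π(d/2)² = π(5.0000e-05 m)² = 7.854e-09 m²
R_2 = (5.81×10^-8)(2.53)/(7.854e-09) = 18.72 Ω
Seg 3: A = π(d/2)² = π(1.9450e-04 m)² = 1.188e-07 m²
R_3 = (7.27×10^-8)(1.32)/(1.188e-07) = 0.8075 Ω
R_total = R_1 + R_2 + R_3 = 22.0 Ω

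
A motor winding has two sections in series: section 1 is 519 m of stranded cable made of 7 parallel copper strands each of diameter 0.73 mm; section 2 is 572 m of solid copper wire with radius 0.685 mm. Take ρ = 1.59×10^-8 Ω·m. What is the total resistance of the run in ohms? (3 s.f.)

8.99 Ω

Section 1: A_strand = π(3.6500e-04)² = 4.185e-07 m²; R₁ = ρL/(N·A_s) = (1.59×10^-8)(519)/(7×4.185e-07) = 2.817 Ω
Section 2: A = πr² = π(6.8500e-04 m)² = 1.474e-06 m²
R₂ = (1.59×10^-8)(572)/(1.474e-06) = 6.17 Ω
R = R₁ + R₂ = 8.99 Ω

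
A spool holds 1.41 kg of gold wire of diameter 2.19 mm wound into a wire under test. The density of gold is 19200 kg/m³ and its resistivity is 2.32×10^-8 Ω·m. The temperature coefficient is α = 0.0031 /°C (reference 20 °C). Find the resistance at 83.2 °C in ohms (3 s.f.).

A = π(d/2)² = π(1.0950e-03 m)² = 3.7668e-06 m²
L = m/(density·A) = 1.41/(19200×3.7668e-06) = 19.5 m
R = ρL/A = (2.32×10^-8)(19.5)/(3.7668e-06) = 0.1201 Ω
R(83.2 °C) = 0.1201 × (1 + 0.0031×63.2) = 0.144 Ω

0.144 Ω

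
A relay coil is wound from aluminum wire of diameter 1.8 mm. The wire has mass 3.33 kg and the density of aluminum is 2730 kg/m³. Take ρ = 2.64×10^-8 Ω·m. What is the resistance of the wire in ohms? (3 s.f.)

A = π(d/2)² = π(9.0000e-04 m)² = 2.5447e-06 m²
L = m/(density·A) = 3.33/(2730×2.5447e-06) = 479.3 m
R = ρL/A = (2.64×10^-8)(479.3)/(2.5447e-06) = 4.97 Ω

4.97 Ω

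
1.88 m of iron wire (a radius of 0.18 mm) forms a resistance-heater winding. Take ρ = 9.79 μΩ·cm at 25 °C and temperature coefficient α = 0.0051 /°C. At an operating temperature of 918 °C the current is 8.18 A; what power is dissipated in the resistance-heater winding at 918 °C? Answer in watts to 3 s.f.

672 W

ρ = 9.79 μΩ·cm = 9.79×10^-8 Ω·m
A = πr² = π(1.8000e-04 m)² = 1.018e-07 m²
R₍25₎ = ρL/A = (9.79×10^-8)(1.88)/(1.018e-07) = 1.808 Ω
R₍918₎ = R₍25₎(1 + αΔT) = 1.808 × (1 + 0.0051×893) = 10.04 Ω
P = I²R = (8.18)² × 10.04 = 672 W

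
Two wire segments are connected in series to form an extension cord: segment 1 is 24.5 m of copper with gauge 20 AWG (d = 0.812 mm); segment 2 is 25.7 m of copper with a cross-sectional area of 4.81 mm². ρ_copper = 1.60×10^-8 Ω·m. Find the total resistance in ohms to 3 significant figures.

Segment 1: A = π(0.812/2 mm)² = π(4.0600e-04 m)² = 5.178e-07 m²
R₁ = ρL/A = (1.60×10^-8)(24.5)/(5.178e-07) = 0.757 Ω
Segment 2: A = 4.81 mm² = 4.810e-06 m²
R₂ = (1.60×10^-8)(25.7)/(4.810e-06) = 0.08549 Ω
R = R₁ + R₂ = 0.842 Ω

0.842 Ω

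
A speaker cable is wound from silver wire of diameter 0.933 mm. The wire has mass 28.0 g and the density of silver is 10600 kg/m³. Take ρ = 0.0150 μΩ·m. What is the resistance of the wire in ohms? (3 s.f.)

ρ = 0.0150 μΩ·m = 1.50×10^-8 Ω·m
A = π(d/2)² = π(4.6650e-04 m)² = 6.8368e-07 m²
L = m/(density·A) = 0.028/(10600×6.8368e-07) = 3.864 m
R = ρL/A = (1.50×10^-8)(3.864)/(6.8368e-07) = 0.0848 Ω

0.0848 Ω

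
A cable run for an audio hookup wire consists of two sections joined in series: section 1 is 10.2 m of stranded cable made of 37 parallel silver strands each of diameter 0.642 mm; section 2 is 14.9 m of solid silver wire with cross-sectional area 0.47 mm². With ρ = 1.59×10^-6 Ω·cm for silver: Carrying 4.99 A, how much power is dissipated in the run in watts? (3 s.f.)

12.9 W

ρ = 1.59×10^-6 Ω·cm = 1.59×10^-8 Ω·m
Section 1: A_strand = π(3.2100e-04)² = 3.237e-07 m²; R₁ = ρL/(N·A_s) = (1.59×10^-8)(10.2)/(37×3.237e-07) = 0.01354 Ω
Section 2: A = 0.47 mm² = 4.700e-07 m²
R₂ = (1.59×10^-8)(14.9)/(4.700e-07) = 0.5041 Ω
R = R₁ + R₂ = 0.5176 Ω
P = I²R = (4.99)² × 0.5176 = 12.9 W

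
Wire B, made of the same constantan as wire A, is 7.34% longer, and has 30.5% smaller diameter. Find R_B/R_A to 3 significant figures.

2.22

R ∝ L/d², so R_B/R_A = (1 + 7.34/100) × (1 − 30.5/100)⁻²
= 1.073 × 2.07 = 2.22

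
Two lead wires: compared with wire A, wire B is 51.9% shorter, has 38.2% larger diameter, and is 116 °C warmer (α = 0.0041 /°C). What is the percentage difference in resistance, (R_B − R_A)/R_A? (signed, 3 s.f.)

-62.8%

R ∝ ρL/d² with ρ ∝ (1+αΔT), so R_B/R_A = (1 − 51.9/100) × (1 + 38.2/100)⁻² × (1 + 0.0041×116)
= 0.481 × 0.5236 × 1.476 = 0.3716
(R_B − R_A)/R_A = 0.3716 − 1 = -62.8%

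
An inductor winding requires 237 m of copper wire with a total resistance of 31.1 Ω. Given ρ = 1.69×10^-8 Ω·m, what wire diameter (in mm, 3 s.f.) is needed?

A = ρL/R = (1.69×10^-8)(237)/(31.1) = 1.288e-07 m²
d = 2√(A/π) = 4.049e-04 m = 0.405 mm

0.405 mm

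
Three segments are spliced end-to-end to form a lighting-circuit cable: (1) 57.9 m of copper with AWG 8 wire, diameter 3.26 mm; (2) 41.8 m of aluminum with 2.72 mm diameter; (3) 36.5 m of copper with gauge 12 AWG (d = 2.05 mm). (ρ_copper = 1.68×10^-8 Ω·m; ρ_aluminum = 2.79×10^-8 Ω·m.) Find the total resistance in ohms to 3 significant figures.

Seg 1: A = π(3.26/2 mm)² = π(1.6300e-03 m)² = 8.347e-06 m²
R_1 = (1.68×10^-8)(57.9)/(8.347e-06) = 0.1165 Ω
Seg 2: A = π(d/2)² = π(1.3600e-03 m)² = 5.811e-06 m²
R_2 = (2.79×10^-8)(41.8)/(5.811e-06) = 0.2007 Ω
Seg 3: A = π(2.05/2 mm)² = π(1.0250e-03 m)² = 3.301e-06 m²
R_3 = (1.68×10^-8)(36.5)/(3.301e-06) = 0.1858 Ω
R_total = R_1 + R_2 + R_3 = 0.503 Ω

0.503 Ω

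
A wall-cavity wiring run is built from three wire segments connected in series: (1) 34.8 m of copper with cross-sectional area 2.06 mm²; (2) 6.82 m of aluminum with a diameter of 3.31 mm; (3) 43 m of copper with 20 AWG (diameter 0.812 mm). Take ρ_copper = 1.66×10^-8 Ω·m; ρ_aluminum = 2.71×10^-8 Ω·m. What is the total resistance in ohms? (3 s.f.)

Seg 1: A = 2.06 mm² = 2.060e-06 m²
R_1 = (1.66×10^-8)(34.8)/(2.060e-06) = 0.2804 Ω
Seg 2: A = π(d/2)² = π(1.6550e-03 m)² = 8.605e-06 m²
R_2 = (2.71×10^-8)(6.82)/(8.605e-06) = 0.02148 Ω
Seg 3: A = π(0.812/2 mm)² = π(4.0600e-04 m)² = 5.178e-07 m²
R_3 = (1.66×10^-8)(43)/(5.178e-07) = 1.378 Ω
R_total = R_1 + R_2 + R_3 = 1.68 Ω

1.68 Ω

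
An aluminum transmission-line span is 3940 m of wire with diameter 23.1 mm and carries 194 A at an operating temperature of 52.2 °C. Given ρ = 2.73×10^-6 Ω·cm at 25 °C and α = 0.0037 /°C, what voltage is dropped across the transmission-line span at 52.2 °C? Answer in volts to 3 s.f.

54.8 V

ρ = 2.73×10^-6 Ω·cm = 2.73×10^-8 Ω·m
A = π(d/2)² = π(1.1550e-02 m)² = 4.191e-04 m²
R₍25₎ = ρL/A = (2.73×10^-8)(3940)/(4.191e-04) = 0.2567 Ω
R₍52.2₎ = R₍25₎(1 + αΔT) = 0.2567 × (1 + 0.0037×27.2) = 0.2825 Ω
V = IR = 194 × 0.2825 = 54.8 V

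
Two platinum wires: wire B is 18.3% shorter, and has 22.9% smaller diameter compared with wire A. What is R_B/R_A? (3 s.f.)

1.37

R ∝ L/d², so R_B/R_A = (1 − 18.3/100) × (1 − 22.9/100)⁻²
= 0.817 × 1.682 = 1.37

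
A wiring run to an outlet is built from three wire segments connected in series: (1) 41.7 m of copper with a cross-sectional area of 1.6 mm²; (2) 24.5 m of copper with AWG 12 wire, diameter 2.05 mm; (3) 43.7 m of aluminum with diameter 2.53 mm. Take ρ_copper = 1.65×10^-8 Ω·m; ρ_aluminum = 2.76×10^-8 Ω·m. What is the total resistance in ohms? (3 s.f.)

0.792 Ω

Seg 1: A = 1.6 mm² = 1.600e-06 m²
R_1 = (1.65×10^-8)(41.7)/(1.600e-06) = 0.43 Ω
Seg 2: A = π(2.05/2 mm)² = π(1.0250e-03 m)² = 3.301e-06 m²
R_2 = (1.65×10^-8)(24.5)/(3.301e-06) = 0.1225 Ω
Seg 3: A = π(d/2)² = π(1.2650e-03 m)² = 5.027e-06 m²
R_3 = (2.76×10^-8)(43.7)/(5.027e-06) = 0.2399 Ω
R_total = R_1 + R_2 + R_3 = 0.792 Ω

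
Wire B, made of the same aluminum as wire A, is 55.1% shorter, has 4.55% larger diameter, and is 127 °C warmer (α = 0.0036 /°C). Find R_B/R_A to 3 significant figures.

R ∝ ρL/d² with ρ ∝ (1+αΔT), so R_B/R_A = (1 − 55.1/100) × (1 + 4.55/100)⁻² × (1 + 0.0036×127)
= 0.449 × 0.9149 × 1.457 = 0.599

0.599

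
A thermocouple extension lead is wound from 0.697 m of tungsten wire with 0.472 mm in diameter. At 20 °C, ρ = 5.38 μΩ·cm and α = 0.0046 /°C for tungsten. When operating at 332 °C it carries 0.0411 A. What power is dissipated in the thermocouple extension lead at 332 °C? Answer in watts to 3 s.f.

ρ = 5.38 μΩ·cm = 5.38×10^-8 Ω·m
A = π(d/2)² = π(2.3600e-04 m)² = 1.750e-07 m²
R₍20₎ = ρL/A = (5.38×10^-8)(0.697)/(1.750e-07) = 0.2143 Ω
R₍332₎ = R₍20₎(1 + αΔT) = 0.2143 × (1 + 0.0046×312) = 0.5219 Ω
P = I²R = (0.0411)² × 0.5219 = 8.82×10^-4 W

8.82×10^-4 W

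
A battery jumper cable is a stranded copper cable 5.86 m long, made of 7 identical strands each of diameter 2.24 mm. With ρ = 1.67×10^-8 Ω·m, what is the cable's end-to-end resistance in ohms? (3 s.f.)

A_strand = π(1.1200e-03 m)² = 3.941e-06 m²
R_strand = ρL/A = (1.67×10^-8)(5.86)/(3.941e-06) = 0.02483 Ω
R_total = R_strand/N = 0.02483/7 = 0.00355 Ω

0.00355 Ω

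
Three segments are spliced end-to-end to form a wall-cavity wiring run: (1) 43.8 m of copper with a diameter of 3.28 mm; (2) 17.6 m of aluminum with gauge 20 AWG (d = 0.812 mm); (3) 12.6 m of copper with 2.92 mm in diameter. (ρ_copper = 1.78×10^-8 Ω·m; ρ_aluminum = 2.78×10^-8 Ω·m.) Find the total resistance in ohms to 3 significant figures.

Seg 1: A = π(d/2)² = π(1.6400e-03 m)² = 8.450e-06 m²
R_1 = (1.78×10^-8)(43.8)/(8.450e-06) = 0.09227 Ω
Seg 2: A = π(0.812/2 mm)² = π(4.0600e-04 m)² = 5.178e-07 m²
R_2 = (2.78×10^-8)(17.6)/(5.178e-07) = 0.9448 Ω
Seg 3: A = π(d/2)² = π(1.4600e-03 m)² = 6.697e-06 m²
R_3 = (1.78×10^-8)(12.6)/(6.697e-06) = 0.03349 Ω
R_total = R_1 + R_2 + R_3 = 1.07 Ω

1.07 Ω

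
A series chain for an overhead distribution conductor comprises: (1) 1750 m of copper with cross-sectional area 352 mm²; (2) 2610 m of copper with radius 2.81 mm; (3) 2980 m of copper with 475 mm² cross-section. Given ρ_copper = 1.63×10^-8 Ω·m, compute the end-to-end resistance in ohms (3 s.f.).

Seg 1: A = 352 mm² = 3.520e-04 m²
R_1 = (1.63×10^-8)(1750)/(3.520e-04) = 0.08104 Ω
Seg 2: A = πr² = π(2.8100e-03 m)² = 2.481e-05 m²
R_2 = (1.63×10^-8)(2610)/(2.481e-05) = 1.715 Ω
Seg 3: A = 475 mm² = 4.750e-04 m²
R_3 = (1.63×10^-8)(2980)/(4.750e-04) = 0.1023 Ω
R_total = R_1 + R_2 + R_3 = 1.90 Ω

1.90 Ω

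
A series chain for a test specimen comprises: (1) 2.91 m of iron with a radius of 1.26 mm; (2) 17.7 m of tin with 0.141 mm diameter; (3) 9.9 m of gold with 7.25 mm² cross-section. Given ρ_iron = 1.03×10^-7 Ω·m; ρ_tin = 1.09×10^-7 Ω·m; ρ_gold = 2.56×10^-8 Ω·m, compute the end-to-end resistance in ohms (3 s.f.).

124 Ω

Seg 1: A = πr² = π(1.2600e-03 m)² = 4.988e-06 m²
R_1 = (1.03×10^-7)(2.91)/(4.988e-06) = 0.0601 Ω
Seg 2: A = π(d/2)² = π(7.0500e-05 m)² = 1.561e-08 m²
R_2 = (1.09×10^-7)(17.7)/(1.561e-08) = 123.6 Ω
Seg 3: A = 7.25 mm² = 7.250e-06 m²
R_3 = (2.56×10^-8)(9.9)/(7.250e-06) = 0.03496 Ω
R_total = R_1 + R_2 + R_3 = 124 Ω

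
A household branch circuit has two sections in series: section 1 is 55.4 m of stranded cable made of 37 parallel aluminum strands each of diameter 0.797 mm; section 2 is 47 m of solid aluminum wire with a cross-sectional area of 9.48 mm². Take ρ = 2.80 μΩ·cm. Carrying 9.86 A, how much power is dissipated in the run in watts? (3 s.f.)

21.7 W

ρ = 2.80 μΩ·cm = 2.80×10^-8 Ω·m
Section 1: A_strand = π(3.9850e-04)² = 4.989e-07 m²; R₁ = ρL/(N·A_s) = (2.80×10^-8)(55.4)/(37×4.989e-07) = 0.08403 Ω
Section 2: A = 9.48 mm² = 9.480e-06 m²
R₂ = (2.80×10^-8)(47)/(9.480e-06) = 0.1388 Ω
R = R₁ + R₂ = 0.2229 Ω
P = I²R = (9.86)² × 0.2229 = 21.7 W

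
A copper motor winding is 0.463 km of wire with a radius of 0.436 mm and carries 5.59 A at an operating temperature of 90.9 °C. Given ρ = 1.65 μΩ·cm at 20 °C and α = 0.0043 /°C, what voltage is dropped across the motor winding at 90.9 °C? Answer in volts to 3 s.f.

93.3 V

ρ = 1.65 μΩ·cm = 1.65×10^-8 Ω·m
A = πr² = π(4.3600e-04 m)² = 5.972e-07 m²
R₍20₎ = ρL/A = (1.65×10^-8)(463)/(5.972e-07) = 12.79 Ω
R₍90.9₎ = R₍20₎(1 + αΔT) = 12.79 × (1 + 0.0043×70.9) = 16.69 Ω
V = IR = 5.59 × 16.69 = 93.3 V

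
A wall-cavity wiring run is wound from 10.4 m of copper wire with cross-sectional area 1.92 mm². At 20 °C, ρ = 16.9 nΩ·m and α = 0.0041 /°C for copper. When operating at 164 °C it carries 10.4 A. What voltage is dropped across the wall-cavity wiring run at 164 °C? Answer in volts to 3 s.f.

1.51 V

ρ = 16.9 nΩ·m = 1.69×10^-8 Ω·m
A = 1.92 mm² = 1.920e-06 m²
R₍20₎ = ρL/A = (1.69×10^-8)(10.4)/(1.920e-06) = 0.09154 Ω
R₍164₎ = R₍20₎(1 + αΔT) = 0.09154 × (1 + 0.0041×144) = 0.1456 Ω
V = IR = 10.4 × 0.1456 = 1.51 V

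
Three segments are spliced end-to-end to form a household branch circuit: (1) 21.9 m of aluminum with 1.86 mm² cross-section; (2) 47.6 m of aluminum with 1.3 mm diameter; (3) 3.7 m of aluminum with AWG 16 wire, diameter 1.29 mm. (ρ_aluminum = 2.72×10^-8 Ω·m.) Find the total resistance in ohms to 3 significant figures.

1.37 Ω

Seg 1: A = 1.86 mm² = 1.860e-06 m²
R_1 = (2.72×10^-8)(21.9)/(1.860e-06) = 0.3203 Ω
Seg 2: A = π(d/2)² = π(6.5000e-04 m)² = 1.327e-06 m²
R_2 = (2.72×10^-8)(47.6)/(1.327e-06) = 0.9754 Ω
Seg 3: A = π(1.29/2 mm)² = π(6.4500e-04 m)² = 1.307e-06 m²
R_3 = (2.72×10^-8)(3.7)/(1.307e-06) = 0.077 Ω
R_total = R_1 + R_2 + R_3 = 1.37 Ω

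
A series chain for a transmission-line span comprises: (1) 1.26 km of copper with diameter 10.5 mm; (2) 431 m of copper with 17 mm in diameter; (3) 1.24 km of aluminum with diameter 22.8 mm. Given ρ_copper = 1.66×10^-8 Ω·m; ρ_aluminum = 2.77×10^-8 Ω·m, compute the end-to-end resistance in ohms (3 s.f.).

Seg 1: A = π(d/2)² = π(5.2500e-03 m)² = 8.659e-05 m²
R_1 = (1.66×10^-8)(1260)/(8.659e-05) = 0.2416 Ω
Seg 2: A = π(d/2)² = π(8.5000e-03 m)² = 2.270e-04 m²
R_2 = (1.66×10^-8)(431)/(2.270e-04) = 0.03152 Ω
Seg 3: A = π(d/2)² = π(1.1400e-02 m)² = 4.083e-04 m²
R_3 = (2.77×10^-8)(1240)/(4.083e-04) = 0.08413 Ω
R_total = R_1 + R_2 + R_3 = 0.357 Ω

0.357 Ω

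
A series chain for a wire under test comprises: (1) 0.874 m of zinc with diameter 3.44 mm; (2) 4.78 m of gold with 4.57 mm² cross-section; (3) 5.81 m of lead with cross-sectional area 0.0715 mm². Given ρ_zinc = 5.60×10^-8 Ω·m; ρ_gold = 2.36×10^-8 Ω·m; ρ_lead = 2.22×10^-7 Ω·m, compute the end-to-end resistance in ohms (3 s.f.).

18.1 Ω

Seg 1: A = π(d/2)² = π(1.7200e-03 m)² = 9.294e-06 m²
R_1 = (5.60×10^-8)(0.874)/(9.294e-06) = 0.005266 Ω
Seg 2: A = 4.57 mm² = 4.570e-06 m²
R_2 = (2.36×10^-8)(4.78)/(4.570e-06) = 0.02468 Ω
Seg 3: A = 0.0715 mm² = 7.150e-08 m²
R_3 = (2.22×10^-7)(5.81)/(7.150e-08) = 18.04 Ω
R_total = R_1 + R_2 + R_3 = 18.1 Ω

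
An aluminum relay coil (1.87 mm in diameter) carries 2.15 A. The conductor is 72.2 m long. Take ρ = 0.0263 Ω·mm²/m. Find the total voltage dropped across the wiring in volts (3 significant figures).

1.49 V

ρ = 0.0263 Ω·mm²/m = 2.63×10^-8 Ω·m
A = π(d/2)² = π(9.3500e-04 m)² = 2.746e-06 m²
R = ρL/A = (2.63×10^-8)(72.2)/(2.746e-06) = 0.6914 Ω
V = IR = 2.15 × 0.6914 = 1.49 V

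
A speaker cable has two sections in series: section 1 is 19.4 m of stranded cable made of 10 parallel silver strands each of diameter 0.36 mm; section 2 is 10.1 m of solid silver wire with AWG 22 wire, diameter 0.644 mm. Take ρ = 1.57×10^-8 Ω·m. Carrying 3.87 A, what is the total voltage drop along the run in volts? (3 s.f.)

3.04 V

Section 1: A_strand = π(1.8000e-04)² = 1.018e-07 m²; R₁ = ρL/(N·A_s) = (1.57×10^-8)(19.4)/(10×1.018e-07) = 0.2992 Ω
Section 2: A = π(0.644/2 mm)² = π(3.2200e-04 m)² = 3.257e-07 m²
R₂ = (1.57×10^-8)(10.1)/(3.257e-07) = 0.4868 Ω
R = R₁ + R₂ = 0.786 Ω
V = IR = 3.87 × 0.786 = 3.04 V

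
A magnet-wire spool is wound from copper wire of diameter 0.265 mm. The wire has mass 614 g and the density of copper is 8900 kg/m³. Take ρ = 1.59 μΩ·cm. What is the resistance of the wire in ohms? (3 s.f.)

ρ = 1.59 μΩ·cm = 1.59×10^-8 Ω·m
A = π(d/2)² = π(1.3250e-04 m)² = 5.5155e-08 m²
L = m/(density·A) = 0.614/(8900×5.5155e-08) = 1251 m
R = ρL/A = (1.59×10^-8)(1251)/(5.5155e-08) = 361 Ω

361 Ω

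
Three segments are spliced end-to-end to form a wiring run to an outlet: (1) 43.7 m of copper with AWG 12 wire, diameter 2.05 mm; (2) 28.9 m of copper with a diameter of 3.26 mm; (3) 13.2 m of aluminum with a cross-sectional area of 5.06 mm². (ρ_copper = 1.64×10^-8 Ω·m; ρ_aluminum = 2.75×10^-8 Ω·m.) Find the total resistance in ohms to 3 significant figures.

Seg 1: A = π(2.05/2 mm)² = π(1.0250e-03 m)² = 3.301e-06 m²
R_1 = (1.64×10^-8)(43.7)/(3.301e-06) = 0.2171 Ω
Seg 2: A = π(d/2)² = π(1.6300e-03 m)² = 8.347e-06 m²
R_2 = (1.64×10^-8)(28.9)/(8.347e-06) = 0.05678 Ω
Seg 3: A = 5.06 mm² = 5.060e-06 m²
R_3 = (2.75×10^-8)(13.2)/(5.060e-06) = 0.07174 Ω
R_total = R_1 + R_2 + R_3 = 0.346 Ω

0.346 Ω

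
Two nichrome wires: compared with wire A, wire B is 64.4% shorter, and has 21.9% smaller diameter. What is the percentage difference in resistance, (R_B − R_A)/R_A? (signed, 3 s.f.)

-41.6%

R ∝ L/d², so R_B/R_A = (1 − 64.4/100) × (1 − 21.9/100)⁻²
= 0.356 × 1.639 = 0.5836
(R_B − R_A)/R_A = 0.5836 − 1 = -41.6%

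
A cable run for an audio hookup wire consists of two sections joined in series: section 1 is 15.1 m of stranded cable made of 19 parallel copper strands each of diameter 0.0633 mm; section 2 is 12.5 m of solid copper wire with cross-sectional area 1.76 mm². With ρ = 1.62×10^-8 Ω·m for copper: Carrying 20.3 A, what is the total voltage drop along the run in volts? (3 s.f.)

85.4 V

Section 1: A_strand = π(3.1650e-05)² = 3.147e-09 m²; R₁ = ρL/(N·A_s) = (1.62×10^-8)(15.1)/(19×3.147e-09) = 4.091 Ω
Section 2: A = 1.76 mm² = 1.760e-06 m²
R₂ = (1.62×10^-8)(12.5)/(1.760e-06) = 0.1151 Ω
R = R₁ + R₂ = 4.206 Ω
V = IR = 20.3 × 4.206 = 85.4 V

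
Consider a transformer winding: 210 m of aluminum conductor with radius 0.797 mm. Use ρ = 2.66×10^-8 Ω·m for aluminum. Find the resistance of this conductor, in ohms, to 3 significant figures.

2.80 Ω

A = πr² = π(7.9700e-04 m)² = 1.996e-06 m²
R = ρL/A = (2.66×10^-8)(210 m)/(1.996e-06 m²) = 2.80 Ω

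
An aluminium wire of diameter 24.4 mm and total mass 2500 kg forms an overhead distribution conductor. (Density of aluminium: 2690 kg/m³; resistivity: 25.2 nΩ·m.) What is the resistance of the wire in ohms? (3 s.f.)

0.107 Ω

ρ = 25.2 nΩ·m = 2.52×10^-8 Ω·m
A = π(d/2)² = π(1.2200e-02 m)² = 4.6759e-04 m²
L = m/(density·A) = 2500/(2690×4.6759e-04) = 1988 m
R = ρL/A = (2.52×10^-8)(1988)/(4.6759e-04) = 0.107 Ω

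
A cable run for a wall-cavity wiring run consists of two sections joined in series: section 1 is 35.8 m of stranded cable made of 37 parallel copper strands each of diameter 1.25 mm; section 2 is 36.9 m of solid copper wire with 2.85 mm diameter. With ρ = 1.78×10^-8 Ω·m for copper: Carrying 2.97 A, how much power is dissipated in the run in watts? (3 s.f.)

Section 1: A_strand = π(6.2500e-04)² = 1.227e-06 m²; R₁ = ρL/(N·A_s) = (1.78×10^-8)(35.8)/(37×1.227e-06) = 0.01403 Ω
Section 2: A = π(d/2)² = π(1.4250e-03 m)² = 6.379e-06 m²
R₂ = (1.78×10^-8)(36.9)/(6.379e-06) = 0.103 Ω
R = R₁ + R₂ = 0.117 Ω
P = I²R = (2.97)² × 0.117 = 1.03 W

1.03 W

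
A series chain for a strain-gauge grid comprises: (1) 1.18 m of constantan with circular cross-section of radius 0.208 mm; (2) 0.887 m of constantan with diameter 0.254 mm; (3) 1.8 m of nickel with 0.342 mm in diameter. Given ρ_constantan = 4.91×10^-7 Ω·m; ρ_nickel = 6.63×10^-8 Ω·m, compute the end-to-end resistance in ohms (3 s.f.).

Seg 1: A = πr² = π(2.0800e-04 m)² = 1.359e-07 m²
R_1 = (4.91×10^-7)(1.18)/(1.359e-07) = 4.263 Ω
Seg 2: A = π(d/2)² = π(1.2700e-04 m)² = 5.067e-08 m²
R_2 = (4.91×10^-7)(0.887)/(5.067e-08) = 8.595 Ω
Seg 3: A = π(d/2)² = π(1.7100e-04 m)² = 9.186e-08 m²
R_3 = (6.63×10^-8)(1.8)/(9.186e-08) = 1.299 Ω
R_total = R_1 + R_2 + R_3 = 14.2 Ω

14.2 Ω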